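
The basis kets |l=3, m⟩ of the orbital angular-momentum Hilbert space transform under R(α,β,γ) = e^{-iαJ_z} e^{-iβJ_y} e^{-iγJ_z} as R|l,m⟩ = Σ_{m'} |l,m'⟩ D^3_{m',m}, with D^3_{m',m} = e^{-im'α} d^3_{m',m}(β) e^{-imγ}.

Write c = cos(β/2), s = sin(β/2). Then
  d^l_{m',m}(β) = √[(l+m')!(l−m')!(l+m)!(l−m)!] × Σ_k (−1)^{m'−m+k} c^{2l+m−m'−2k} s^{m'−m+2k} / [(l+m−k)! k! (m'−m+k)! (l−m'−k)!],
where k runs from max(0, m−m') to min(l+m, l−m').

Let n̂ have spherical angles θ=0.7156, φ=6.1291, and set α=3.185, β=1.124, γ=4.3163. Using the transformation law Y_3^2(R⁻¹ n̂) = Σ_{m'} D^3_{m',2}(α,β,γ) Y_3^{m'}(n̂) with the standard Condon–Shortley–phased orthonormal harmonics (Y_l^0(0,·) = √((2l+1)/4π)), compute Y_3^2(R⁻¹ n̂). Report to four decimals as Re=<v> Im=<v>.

Need the full column D^3_{m',2} for m'=−3..3 at α=3.185, β=1.124, γ=4.3163.
cos(β/2)=0.846191, sin(β/2)=0.532880
d^3_{-3,2}: single k=5 term ⇒ +0.089061;  D = +0.053785+0.070987i
d^3_{-2,2}: k∈[4..5] ⇒ +0.288684 -0.022897 = +0.265788;  D = -0.169553-0.204682i
d^3_{-1,2}: k∈[3..4] ⇒ +0.579859 -0.114978 = +0.464882;  D = +0.311816+0.344798i
d^3_{0,2}: k∈[2..3] ⇒ +0.797430 -0.316238 = +0.481192;  D = -0.337940-0.342553i
d^3_{1,2}: k∈[1..2] ⇒ +0.731091 -0.579859 = +0.151231;  D = +0.110781+0.102949i
d^3_{2,2}: k∈[0..1] ⇒ +0.367122 -0.727951 = -0.360829;  D = +0.274726+0.233929i
d^3_{3,2}: single k=0 term ⇒ -0.566300;  D = -0.446693-0.348083i
Y_3^{m'}(θ=0.7156,φ=6.1291) and Σ D·Y over m':
  (+0.0538+0.0710i)·(+0.1055+0.0525i)  (-0.1696-0.2047i)·(+0.3163+0.1007i)  (+0.3118+0.3448i)·(+0.3872+0.0601i)  (-0.3379-0.3426i)·(-0.0428+0.0000i)  (+0.1108+0.1029i)·(-0.3872+0.0601i)  (+0.2747+0.2339i)·(+0.3163-0.1007i)  (-0.4467-0.3481i)·(-0.1055+0.0525i)
Y_3^2(R⁻¹ n̂) = +0.210164+0.121786i

Re=0.2102 Im=0.1218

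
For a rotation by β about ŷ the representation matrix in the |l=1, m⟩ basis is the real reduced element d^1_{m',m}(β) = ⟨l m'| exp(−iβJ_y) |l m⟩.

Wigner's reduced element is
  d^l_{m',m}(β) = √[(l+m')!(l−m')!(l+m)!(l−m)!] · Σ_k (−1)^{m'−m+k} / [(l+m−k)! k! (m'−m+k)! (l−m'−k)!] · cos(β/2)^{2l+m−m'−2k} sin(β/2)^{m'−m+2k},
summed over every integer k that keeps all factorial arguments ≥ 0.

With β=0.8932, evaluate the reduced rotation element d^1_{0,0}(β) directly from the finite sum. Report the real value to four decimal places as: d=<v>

d=0.6269

d^1_{0,0}(β=0.8932) via Wigner's sum:
c=cos(0.8932/2)=0.901921, s=sin(0.8932/2)=0.431902; N=√[1·1·1·1]=1.000000
k: max(0,(0)−(0))=0 … min(1+(0),1−(0))=1
  k=0: (−1)^0·1.0000/(1)·0.9019^2·0.4319^0 = +0.813461
  k=1: (−1)^1·1.0000/(1)·0.9019^0·0.4319^2 = -0.186539
d^1_{0,0}(0.8932) = +0.813461 -0.186539 = +0.626922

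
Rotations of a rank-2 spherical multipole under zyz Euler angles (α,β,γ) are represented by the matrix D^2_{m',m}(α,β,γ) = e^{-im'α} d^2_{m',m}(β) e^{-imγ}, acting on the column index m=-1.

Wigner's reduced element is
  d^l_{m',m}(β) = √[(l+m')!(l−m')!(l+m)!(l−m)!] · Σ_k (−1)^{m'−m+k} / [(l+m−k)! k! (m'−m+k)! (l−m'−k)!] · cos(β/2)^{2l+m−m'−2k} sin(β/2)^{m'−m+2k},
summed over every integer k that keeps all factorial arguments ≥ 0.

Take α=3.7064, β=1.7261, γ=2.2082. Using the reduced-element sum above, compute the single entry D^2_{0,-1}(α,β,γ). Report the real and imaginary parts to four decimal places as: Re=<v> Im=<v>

Split into d^2_{0,-1}(β=1.7261) × two z-phases.
Half-angle: c=0.650123, s=0.759829. N=√(2·2·1·6)=4.898979
Admissible k: 0..1 (factorial args all ≥0)
  k=0: (−1)^1·4.8990/(2)·0.6501^3·0.7598^1 = -0.511420
  k=1: (−1)^2·4.8990/(2)·0.6501^1·0.7598^3 = +0.698584
d^2_{0,-1}(1.7261) = -0.511420 +0.698584 = +0.187164
Attach z-rotation phases: D = e^{-i(0)(3.7064)}·(+0.187164)·e^{-i(-1)(2.2082)} = -0.111383+0.150413i

Re=-0.1114 Im=0.1504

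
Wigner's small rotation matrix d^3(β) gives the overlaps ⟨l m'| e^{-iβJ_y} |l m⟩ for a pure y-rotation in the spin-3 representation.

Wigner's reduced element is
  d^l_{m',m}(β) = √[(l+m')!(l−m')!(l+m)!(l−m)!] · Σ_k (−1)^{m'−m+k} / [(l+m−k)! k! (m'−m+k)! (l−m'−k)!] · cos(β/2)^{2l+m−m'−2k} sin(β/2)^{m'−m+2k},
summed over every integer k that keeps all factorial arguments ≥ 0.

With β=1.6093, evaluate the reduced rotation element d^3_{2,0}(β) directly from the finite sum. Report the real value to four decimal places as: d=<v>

d^3_{2,0}(β=1.6093) via Wigner's sum:
Half-angle: c=0.693363, s=0.720588. N=√(120·1·6·6)=65.726707
Admissible k: 0..1 (factorial args all ≥0)
  k=0: (−1)^2·65.7267/(12)·0.6934^4·0.7206^2 = +0.657323
  k=1: (−1)^3·65.7267/(12)·0.6934^2·0.7206^4 = -0.709955
d^3_{2,0}(1.6093) = +0.657323 -0.709955 = -0.052632

d=-0.0526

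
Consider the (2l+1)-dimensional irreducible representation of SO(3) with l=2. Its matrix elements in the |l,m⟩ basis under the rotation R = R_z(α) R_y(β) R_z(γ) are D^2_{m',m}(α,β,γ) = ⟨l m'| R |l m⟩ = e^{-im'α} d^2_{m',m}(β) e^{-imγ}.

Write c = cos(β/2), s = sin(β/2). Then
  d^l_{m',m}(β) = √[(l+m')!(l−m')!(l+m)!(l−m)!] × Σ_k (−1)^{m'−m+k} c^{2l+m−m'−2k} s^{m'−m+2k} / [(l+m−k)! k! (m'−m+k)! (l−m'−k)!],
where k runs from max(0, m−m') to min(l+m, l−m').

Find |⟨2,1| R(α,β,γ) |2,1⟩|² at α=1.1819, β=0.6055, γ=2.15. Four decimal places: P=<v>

D^2_{1,1}(1.1819,0.6055,2.15) = e^{-i·1·1.1819}·d^2_{1,1}(0.6055)·e^{-i·1·2.15}. Compute d first:
Half-angle: c=0.954520, s=0.298146. N=√(6·1·6·1)=6.000000
k: max(0,(1)−(1))=0 … min(2+(1),2−(1))=1
  k=0: (−1)^0·6.0000/(6)·0.9545^4·0.2981^0 = +0.830119
  k=1: (−1)^1·6.0000/(2)·0.9545^2·0.2981^2 = -0.242969
d^2_{1,1}(0.6055) = +0.830119 -0.242969 = +0.587151
|D^2_{1,1}|² = |d^2_{1,1}(β)|² = (+0.587151)² = 0.344746 (the z-rotation phases have unit modulus)

P=0.3447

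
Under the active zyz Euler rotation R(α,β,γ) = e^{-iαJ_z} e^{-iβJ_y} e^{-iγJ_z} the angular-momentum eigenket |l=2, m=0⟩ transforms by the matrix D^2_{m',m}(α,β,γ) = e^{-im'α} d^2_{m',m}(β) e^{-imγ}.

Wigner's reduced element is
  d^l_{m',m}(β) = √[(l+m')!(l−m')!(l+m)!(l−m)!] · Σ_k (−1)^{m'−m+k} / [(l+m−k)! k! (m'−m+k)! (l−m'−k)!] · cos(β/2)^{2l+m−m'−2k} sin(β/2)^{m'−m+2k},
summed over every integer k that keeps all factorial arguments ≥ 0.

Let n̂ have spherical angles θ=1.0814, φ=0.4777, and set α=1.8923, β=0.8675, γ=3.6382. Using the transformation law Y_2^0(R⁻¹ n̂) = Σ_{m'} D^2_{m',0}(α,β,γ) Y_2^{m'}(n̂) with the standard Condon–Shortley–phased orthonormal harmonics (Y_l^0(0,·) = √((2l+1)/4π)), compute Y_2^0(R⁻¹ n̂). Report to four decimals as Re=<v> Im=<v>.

Re=-0.1573 Im=0.0000

Need the full column D^2_{m',0} for m'=−2..2 at α=1.8923, β=0.8675, γ=3.6382.
cos(β/2)=0.907396, sin(β/2)=0.420276
d^2_{-2,0}: single k=2 term ⇒ +0.356237;  D = -0.285095-0.213602i
d^2_{-1,0}: k∈[1..2] ⇒ +0.769133 -0.164998 = +0.604135;  D = -0.190903+0.573180i
d^2_{0,0}: k∈[0..2] ⇒ +0.677934 -0.581733 +0.031199 = +0.127400;  D = +0.127400+0.000000i
d^2_{1,0}: k∈[0..1] ⇒ -0.769133 +0.164998 = -0.604135;  D = +0.190903+0.573180i
d^2_{2,0}: single k=0 term ⇒ +0.356237;  D = -0.285095+0.213602i
Y_2^{m'}(θ=1.0814,φ=0.4777) and Σ D·Y over m':
  (-0.2851-0.2136i)·(+0.1737-0.2457i)  (-0.1909+0.5732i)·(+0.2847-0.1474i)  (+0.1274+0.0000i)·(-0.1063+0.0000i)  (+0.1909+0.5732i)·(-0.2847-0.1474i)  (-0.2851+0.2136i)·(+0.1737+0.2457i)
Y_2^0(R⁻¹ n̂) = -0.157310+0.000000i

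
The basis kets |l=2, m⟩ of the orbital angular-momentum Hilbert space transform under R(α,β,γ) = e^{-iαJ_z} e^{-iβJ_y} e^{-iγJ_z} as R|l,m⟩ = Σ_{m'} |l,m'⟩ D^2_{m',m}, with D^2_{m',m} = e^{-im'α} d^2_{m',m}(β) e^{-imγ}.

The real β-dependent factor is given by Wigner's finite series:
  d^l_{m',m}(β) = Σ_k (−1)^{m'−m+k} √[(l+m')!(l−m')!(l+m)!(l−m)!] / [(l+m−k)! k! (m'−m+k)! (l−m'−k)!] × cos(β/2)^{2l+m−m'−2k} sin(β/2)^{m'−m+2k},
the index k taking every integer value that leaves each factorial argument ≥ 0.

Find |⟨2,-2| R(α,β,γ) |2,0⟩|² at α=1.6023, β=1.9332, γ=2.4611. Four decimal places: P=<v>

D^2_{-2,0}(1.6023,1.9332,2.4611) = e^{-i·-2·1.6023}·d^2_{-2,0}(1.9332)·e^{-i·0·2.4611}. Compute d first:
With c≡cos(β/2)=0.568101 and s≡sin(β/2)=0.822959, N=[1·24·2·2]^{1/2}=9.797959
The bounds max(0,m−m')=2 and min(l+m,l−m')=2 give 1 term
  k=2: (−1)^0·9.7980/(4)·0.5681^2·0.8230^2 = +0.535406
d^2_{-2,0}(1.9332) = +0.535406
|D^2_{-2,0}|² = |d^2_{-2,0}(β)|² = (+0.535406)² = 0.286659 (the z-rotation phases have unit modulus)

P=0.2867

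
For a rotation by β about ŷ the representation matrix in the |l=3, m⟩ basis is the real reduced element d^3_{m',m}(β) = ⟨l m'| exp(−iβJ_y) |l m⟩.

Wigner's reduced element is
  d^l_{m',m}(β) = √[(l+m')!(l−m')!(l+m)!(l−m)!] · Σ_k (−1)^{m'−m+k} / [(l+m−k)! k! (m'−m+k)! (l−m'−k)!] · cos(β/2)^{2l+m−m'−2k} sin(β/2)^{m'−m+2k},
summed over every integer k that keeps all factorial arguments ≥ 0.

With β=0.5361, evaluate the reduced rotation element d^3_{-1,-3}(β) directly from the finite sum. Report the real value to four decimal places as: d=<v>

d=0.2349

d^3_{-1,-3}(β=0.5361) via Wigner's sum:
With c≡cos(β/2)=0.964289 and s≡sin(β/2)=0.264852, N=[2·24·1·720]^{1/2}=185.903201
Admissible k: 0..0 (factorial args all ≥0)
  k=0: (−1)^2·185.9032/(48)·0.9643^4·0.2649^2 = +0.234898
d^3_{-1,-3}(0.5361) = +0.234898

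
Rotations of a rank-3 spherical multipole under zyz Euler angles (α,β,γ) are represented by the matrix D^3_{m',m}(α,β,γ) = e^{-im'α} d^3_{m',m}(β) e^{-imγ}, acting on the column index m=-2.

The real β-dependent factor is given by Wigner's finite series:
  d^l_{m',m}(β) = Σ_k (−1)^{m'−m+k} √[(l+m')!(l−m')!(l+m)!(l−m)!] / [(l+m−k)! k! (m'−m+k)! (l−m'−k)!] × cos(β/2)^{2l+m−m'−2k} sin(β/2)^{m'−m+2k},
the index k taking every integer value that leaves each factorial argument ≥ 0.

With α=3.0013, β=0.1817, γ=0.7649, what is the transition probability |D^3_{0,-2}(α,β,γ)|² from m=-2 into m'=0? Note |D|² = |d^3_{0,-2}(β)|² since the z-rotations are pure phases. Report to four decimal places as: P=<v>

Split into d^3_{0,-2}(β=0.1817) × two z-phases.
Half-angle: c=0.995876, s=0.090725. N=√(6·6·1·120)=65.726707
Admissible k: 0..1 (factorial args all ≥0)
  k=0: (−1)^2·65.7267/(12)·0.9959^4·0.0907^2 = +0.044344
  k=1: (−1)^3·65.7267/(12)·0.9959^2·0.0907^4 = -0.000368
d^3_{0,-2}(0.1817) = +0.044344 -0.000368 = +0.043976
|D^3_{0,-2}|² = |d^3_{0,-2}(β)|² = (+0.043976)² = 0.001934 (the z-rotation phases have unit modulus)

P=0.0019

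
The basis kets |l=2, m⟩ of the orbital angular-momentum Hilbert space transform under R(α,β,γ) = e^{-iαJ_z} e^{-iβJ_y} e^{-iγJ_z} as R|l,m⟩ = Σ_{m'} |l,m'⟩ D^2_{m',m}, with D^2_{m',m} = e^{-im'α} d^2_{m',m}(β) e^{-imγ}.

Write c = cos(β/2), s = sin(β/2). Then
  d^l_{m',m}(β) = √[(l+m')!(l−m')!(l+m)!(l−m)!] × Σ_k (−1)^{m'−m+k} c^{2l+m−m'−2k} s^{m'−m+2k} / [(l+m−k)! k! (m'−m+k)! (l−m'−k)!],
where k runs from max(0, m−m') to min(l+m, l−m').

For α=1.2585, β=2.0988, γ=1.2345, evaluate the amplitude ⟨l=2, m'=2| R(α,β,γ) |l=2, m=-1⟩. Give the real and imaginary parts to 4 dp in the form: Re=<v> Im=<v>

D^2_{2,-1}(1.2585,2.0988,1.2345) = e^{-i·2·1.2585}·d^2_{2,-1}(2.0988)·e^{-i·-1·1.2345}. Compute d first:
Half-angle: c=0.498091, s=0.867125. N=√(24·1·1·6)=12.000000
k∈{0} keeps every argument non-negative
  k=0: (−1)^3·12.0000/(6)·0.4981^1·0.8671^3 = -0.649506
d^2_{2,-1}(2.0988) = -0.649506
Phases: e^{-i·(2)·1.2585}=-0.811201-0.584767i, e^{-i·(-1)·1.2345}=+0.329993+0.943983i ⇒ D=-0.184667+0.622701i

Re=-0.1847 Im=0.6227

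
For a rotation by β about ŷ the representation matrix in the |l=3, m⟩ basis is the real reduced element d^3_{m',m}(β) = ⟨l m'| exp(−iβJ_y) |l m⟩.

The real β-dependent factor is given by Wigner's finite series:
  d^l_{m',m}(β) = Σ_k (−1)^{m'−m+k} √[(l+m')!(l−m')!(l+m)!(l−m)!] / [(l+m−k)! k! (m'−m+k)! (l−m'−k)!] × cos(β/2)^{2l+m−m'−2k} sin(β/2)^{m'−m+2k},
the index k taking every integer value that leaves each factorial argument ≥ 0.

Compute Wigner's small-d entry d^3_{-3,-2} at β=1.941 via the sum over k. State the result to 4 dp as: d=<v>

d^3_{-3,-2}(β=1.941) via Wigner's sum:
With c≡cos(β/2)=0.564887 and s≡sin(β/2)=0.825168, N=[1·720·1·120]^{1/2}=293.938769
k∈{1} keeps every argument non-negative
  k=1: (−1)^0·293.9388/(120)·0.5649^5·0.8252^1 = +0.116259
d^3_{-3,-2}(1.941) = +0.116259

d=0.1163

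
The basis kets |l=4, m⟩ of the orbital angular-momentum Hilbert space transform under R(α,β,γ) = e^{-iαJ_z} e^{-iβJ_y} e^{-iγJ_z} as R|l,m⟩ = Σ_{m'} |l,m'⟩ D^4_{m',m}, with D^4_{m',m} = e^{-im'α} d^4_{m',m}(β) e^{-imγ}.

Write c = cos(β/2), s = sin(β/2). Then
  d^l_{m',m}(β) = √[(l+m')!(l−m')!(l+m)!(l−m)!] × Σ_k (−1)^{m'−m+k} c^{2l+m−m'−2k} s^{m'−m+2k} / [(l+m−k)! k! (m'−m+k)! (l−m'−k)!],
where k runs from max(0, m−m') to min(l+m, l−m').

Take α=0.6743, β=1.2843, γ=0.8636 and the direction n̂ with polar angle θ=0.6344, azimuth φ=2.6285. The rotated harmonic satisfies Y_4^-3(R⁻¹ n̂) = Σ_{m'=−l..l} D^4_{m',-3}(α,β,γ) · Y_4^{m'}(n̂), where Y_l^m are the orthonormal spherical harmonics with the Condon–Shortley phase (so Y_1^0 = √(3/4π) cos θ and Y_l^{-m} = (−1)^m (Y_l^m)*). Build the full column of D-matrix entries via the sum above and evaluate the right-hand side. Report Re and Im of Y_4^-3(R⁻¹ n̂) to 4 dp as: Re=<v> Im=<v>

Need the full column D^4_{m',-3} for m'=−4..4 at α=0.6743, β=1.2843, γ=0.8636.
cos(β/2)=0.800810, sin(β/2)=0.598919
d^4_{-4,-3}: single k=1 term ⇒ +0.357782;  D = +0.194758-0.300129i
d^4_{-3,-3}: k∈[0..1] ⇒ +0.169136 -0.662232 = -0.493096;  D = +0.048584+0.490697i
d^4_{-2,-3}: k∈[0..1] ⇒ -0.473302 +0.794211 = +0.320909;  D = -0.224084-0.229715i
d^4_{-1,-3}: k∈[0..1] ⇒ +0.750901 -0.700016 = +0.050885;  D = -0.050497-0.006269i
d^4_{0,-3}: k∈[0..1] ⇒ -0.837172 +0.468265 = -0.368907;  D = +0.314350-0.193072i
d^4_{1,-3}: k∈[0..1] ⇒ +0.700016 -0.234929 = +0.465087;  D = -0.157599+0.437572i
d^4_{2,-3}: k∈[0..1] ⇒ -0.444235 +0.082826 = -0.361408;  D = -0.116632-0.342072i
d^4_{3,-3}: k∈[0..1] ⇒ +0.207188 -0.016555 = +0.190632;  D = +0.160709+0.102534i
d^4_{4,-3}: single k=0 term ⇒ -0.062611;  D = -0.062257+0.006649i
Y_4^{m'}(θ=0.6344,φ=2.6285) and Σ D·Y over m':
  (+0.1948-0.3001i)·(-0.0253+0.0484i)  (+0.0486+0.4907i)·(-0.0066-0.2098i)  (-0.2241-0.2297i)·(+0.2156+0.3559i)  (-0.0505-0.0063i)·(-0.3032-0.1708i)  (+0.3143-0.1931i)·(-0.1833+0.0000i)  (-0.1576+0.4376i)·(+0.3032-0.1708i)  (-0.1166-0.3421i)·(+0.2156-0.3559i)  (+0.1607+0.1025i)·(+0.0066-0.2098i)  (-0.0623+0.0066i)·(-0.0253-0.0484i)
Y_4^-3(R⁻¹ n̂) = +0.006851+0.017381i

Re=0.0069 Im=0.0174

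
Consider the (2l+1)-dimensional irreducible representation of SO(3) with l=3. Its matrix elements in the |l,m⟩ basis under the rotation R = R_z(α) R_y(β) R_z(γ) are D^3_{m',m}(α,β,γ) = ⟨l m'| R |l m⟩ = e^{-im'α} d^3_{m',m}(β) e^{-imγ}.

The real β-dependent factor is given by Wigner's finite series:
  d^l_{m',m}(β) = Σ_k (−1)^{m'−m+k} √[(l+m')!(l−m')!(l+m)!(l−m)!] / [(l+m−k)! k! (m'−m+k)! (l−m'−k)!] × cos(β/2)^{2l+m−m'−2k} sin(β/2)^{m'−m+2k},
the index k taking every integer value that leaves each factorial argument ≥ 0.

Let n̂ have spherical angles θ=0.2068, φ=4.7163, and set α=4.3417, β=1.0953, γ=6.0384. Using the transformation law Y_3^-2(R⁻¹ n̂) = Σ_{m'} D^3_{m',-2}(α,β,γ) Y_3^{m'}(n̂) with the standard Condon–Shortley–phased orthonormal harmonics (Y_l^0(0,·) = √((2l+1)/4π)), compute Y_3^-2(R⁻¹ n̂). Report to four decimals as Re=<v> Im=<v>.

Re=0.3732 Im=-0.1147

Need the full column D^3_{m',-2} for m'=−3..3 at α=4.3417, β=1.0953, γ=6.0384.
cos(β/2)=0.853750, sin(β/2)=0.520682
d^3_{-3,-2}: single k=1 term ⇒ +0.578500;  D = +0.578225-0.017839i
d^3_{-2,-2}: k∈[0..1] ⇒ +0.387245 -0.720178 = -0.332933;  D = +0.110981-0.313891i
d^3_{-1,-2}: k∈[0..1] ⇒ -0.746840 +0.555573 = -0.191267;  D = +0.144982+0.124752i
d^3_{0,-2}: k∈[0..1] ⇒ +0.788915 -0.293436 = +0.495479;  D = +0.437277-0.232997i
d^3_{1,-2}: k∈[0..1] ⇒ -0.555573 +0.103323 = -0.452251;  D = -0.053638-0.449059i
d^3_{2,-2}: k∈[0..1] ⇒ +0.267870 -0.019927 = +0.247943;  D = -0.240124-0.061776i
d^3_{3,-2}: single k=0 term ⇒ -0.080033;  D = -0.046665+0.065021i
Y_3^{m'}(θ=0.2068,φ=4.7163) and Σ D·Y over m':
  (+0.5782-0.0178i)·(-0.0000-0.0036i)  (+0.1110-0.3139i)·(-0.0422+0.0003i)  (+0.1450+0.1248i)·(+0.0010+0.2514i)  (+0.4373-0.2330i)·(+0.6535+0.0000i)  (-0.0536-0.4491i)·(-0.0010+0.2514i)  (-0.2401-0.0618i)·(-0.0422-0.0003i)  (-0.0467+0.0650i)·(+0.0000-0.0036i)
Y_3^-2(R⁻¹ n̂) = +0.373156-0.114682i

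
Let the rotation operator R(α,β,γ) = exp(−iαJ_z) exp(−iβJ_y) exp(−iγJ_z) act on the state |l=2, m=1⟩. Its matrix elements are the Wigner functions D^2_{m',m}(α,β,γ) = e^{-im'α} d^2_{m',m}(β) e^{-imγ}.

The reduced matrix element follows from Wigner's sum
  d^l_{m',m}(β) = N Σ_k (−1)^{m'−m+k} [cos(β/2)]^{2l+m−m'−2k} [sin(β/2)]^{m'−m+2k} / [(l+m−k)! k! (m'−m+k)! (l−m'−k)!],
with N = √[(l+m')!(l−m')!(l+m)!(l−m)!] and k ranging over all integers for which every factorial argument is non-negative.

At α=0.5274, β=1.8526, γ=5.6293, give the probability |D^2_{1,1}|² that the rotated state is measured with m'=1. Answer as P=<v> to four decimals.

Split into d^2_{1,1}(β=1.8526) × two z-phases.
With c≡cos(β/2)=0.600796 and s≡sin(β/2)=0.799402, N=[6·1·6·1]^{1/2}=6.000000
The bounds max(0,m−m')=0 and min(l+m,l−m')=1 give 2 terms
  k=0: (−1)^0·6.0000/(6)·0.6008^4·0.7994^0 = +0.130289
  k=1: (−1)^1·6.0000/(2)·0.6008^2·0.7994^2 = -0.692000
d^2_{1,1}(1.8526) = +0.130289 -0.692000 = -0.561711
|D^2_{1,1}|² = |d^2_{1,1}(β)|² = (-0.561711)² = 0.315519 (the z-rotation phases have unit modulus)

P=0.3155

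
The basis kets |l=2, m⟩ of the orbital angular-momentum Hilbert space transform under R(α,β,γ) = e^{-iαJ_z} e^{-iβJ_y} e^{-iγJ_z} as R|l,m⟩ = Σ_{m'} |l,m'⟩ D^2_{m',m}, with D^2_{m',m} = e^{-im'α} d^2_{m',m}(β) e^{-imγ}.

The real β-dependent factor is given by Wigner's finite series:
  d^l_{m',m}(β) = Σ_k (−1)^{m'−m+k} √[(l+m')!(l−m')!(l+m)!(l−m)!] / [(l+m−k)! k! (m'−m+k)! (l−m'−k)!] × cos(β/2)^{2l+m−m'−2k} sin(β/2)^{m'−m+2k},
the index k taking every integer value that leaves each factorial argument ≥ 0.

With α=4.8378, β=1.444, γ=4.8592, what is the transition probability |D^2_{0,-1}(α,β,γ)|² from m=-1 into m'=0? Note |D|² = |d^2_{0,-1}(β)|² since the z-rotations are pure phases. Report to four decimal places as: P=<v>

P=0.0236

First d^2_{0,-1}(β=1.444), then the phase factors e^{-i(0)α} and e^{-i(-1)γ}:
With c≡cos(β/2)=0.750485 and s≡sin(β/2)=0.660887, N=[2·2·1·6]^{1/2}=4.898979
The bounds max(0,m−m')=0 and min(l+m,l−m')=1 give 2 terms
  k=0: (−1)^1·4.8990/(2)·0.7505^3·0.6609^1 = -0.684273
  k=1: (−1)^2·4.8990/(2)·0.7505^1·0.6609^3 = +0.530639
d^2_{0,-1}(1.444) = -0.684273 +0.530639 = -0.153634
|D^2_{0,-1}|² = |d^2_{0,-1}(β)|² = (-0.153634)² = 0.023603 (the z-rotation phases have unit modulus)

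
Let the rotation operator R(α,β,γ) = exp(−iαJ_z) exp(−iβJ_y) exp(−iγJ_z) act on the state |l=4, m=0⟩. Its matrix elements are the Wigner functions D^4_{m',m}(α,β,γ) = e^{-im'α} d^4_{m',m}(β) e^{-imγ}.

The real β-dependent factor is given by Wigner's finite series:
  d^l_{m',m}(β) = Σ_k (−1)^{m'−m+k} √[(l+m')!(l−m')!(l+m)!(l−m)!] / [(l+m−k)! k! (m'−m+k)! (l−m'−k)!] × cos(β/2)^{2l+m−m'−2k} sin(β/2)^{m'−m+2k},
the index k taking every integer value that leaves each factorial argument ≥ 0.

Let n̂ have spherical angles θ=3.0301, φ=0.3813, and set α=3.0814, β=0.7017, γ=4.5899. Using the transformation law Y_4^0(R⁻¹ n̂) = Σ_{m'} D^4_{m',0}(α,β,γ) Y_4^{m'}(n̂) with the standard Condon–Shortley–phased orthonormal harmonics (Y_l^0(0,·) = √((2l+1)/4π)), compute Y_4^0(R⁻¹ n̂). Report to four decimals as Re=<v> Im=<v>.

Re=-0.1307 Im=0.0000

Need the full column D^4_{m',0} for m'=−4..4 at α=3.0814, β=0.7017, γ=4.5899.
cos(β/2)=0.939081, sin(β/2)=0.343696
d^4_{-4,0}: single k=4 term ⇒ +0.090795;  D = +0.088176-0.021650i
d^4_{-3,0}: k∈[3..4] ⇒ +0.350835 -0.046994 = +0.303841;  D = -0.298900+0.054569i
d^4_{-2,0}: k∈[2..4] ⇒ +0.768579 -0.274537 +0.013790 = +0.507833;  D = +0.504157-0.060988i
d^4_{-1,0}: k∈[1..4] ⇒ +0.989944 -0.795619 +0.106573 -0.002379 = +0.298519;  D = -0.297978+0.017958i
d^4_{0,0}: k∈[0..4] ⇒ +0.604817 -1.296246 +0.390673 -0.023258 +0.000195 = -0.323819;  D = -0.323819+0.000000i
d^4_{1,0}: k∈[0..3] ⇒ -0.989944 +0.795619 -0.106573 +0.002379 = -0.298519;  D = +0.297978+0.017958i
d^4_{2,0}: k∈[0..2] ⇒ +0.768579 -0.274537 +0.013790 = +0.507833;  D = +0.504157+0.060988i
d^4_{3,0}: k∈[0..1] ⇒ -0.350835 +0.046994 = -0.303841;  D = +0.298900+0.054569i
d^4_{4,0}: single k=0 term ⇒ +0.090795;  D = +0.088176+0.021650i
Y_4^{m'}(θ=3.0301,φ=0.3813) and Σ D·Y over m':
  (+0.0882-0.0217i)·(+0.0000-0.0001i)  (-0.2989+0.0546i)·(-0.0007+0.0016i)  (+0.5042-0.0610i)·(+0.0177-0.0169i)  (-0.2980+0.0180i)·(-0.1900+0.0762i)  (-0.3238+0.0000i)·(+0.7945+0.0000i)  (+0.2980+0.0180i)·(+0.1900+0.0762i)  (+0.5042+0.0610i)·(+0.0177+0.0169i)  (+0.2989+0.0546i)·(+0.0007+0.0016i)  (+0.0882+0.0217i)·(+0.0000+0.0001i)
Y_4^0(R⁻¹ n̂) = -0.130725-0.000000i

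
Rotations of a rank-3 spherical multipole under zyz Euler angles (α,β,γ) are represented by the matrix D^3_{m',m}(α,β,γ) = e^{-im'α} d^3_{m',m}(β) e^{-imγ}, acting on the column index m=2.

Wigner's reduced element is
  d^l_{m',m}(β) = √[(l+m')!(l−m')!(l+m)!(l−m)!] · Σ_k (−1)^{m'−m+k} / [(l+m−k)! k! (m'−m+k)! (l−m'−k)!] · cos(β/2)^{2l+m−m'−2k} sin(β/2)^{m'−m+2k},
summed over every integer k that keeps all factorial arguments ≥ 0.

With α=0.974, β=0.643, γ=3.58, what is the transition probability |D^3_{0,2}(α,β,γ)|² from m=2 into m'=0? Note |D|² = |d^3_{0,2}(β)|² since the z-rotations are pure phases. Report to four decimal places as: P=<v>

P=0.1552

Split into d^3_{0,2}(β=0.643) × two z-phases.
c=cos(0.643/2)=0.948763, s=sin(0.643/2)=0.315990; N=√[6·6·120·1]=65.726707
Admissible k: 2..3 (factorial args all ≥0)
  k=2: (−1)^0·65.7267/(12)·0.9488^4·0.3160^2 = +0.443136
  k=3: (−1)^1·65.7267/(12)·0.9488^2·0.3160^4 = -0.049155
d^3_{0,2}(0.643) = +0.443136 -0.049155 = +0.393981
|D^3_{0,2}|² = |d^3_{0,2}(β)|² = (+0.393981)² = 0.155221 (the z-rotation phases have unit modulus)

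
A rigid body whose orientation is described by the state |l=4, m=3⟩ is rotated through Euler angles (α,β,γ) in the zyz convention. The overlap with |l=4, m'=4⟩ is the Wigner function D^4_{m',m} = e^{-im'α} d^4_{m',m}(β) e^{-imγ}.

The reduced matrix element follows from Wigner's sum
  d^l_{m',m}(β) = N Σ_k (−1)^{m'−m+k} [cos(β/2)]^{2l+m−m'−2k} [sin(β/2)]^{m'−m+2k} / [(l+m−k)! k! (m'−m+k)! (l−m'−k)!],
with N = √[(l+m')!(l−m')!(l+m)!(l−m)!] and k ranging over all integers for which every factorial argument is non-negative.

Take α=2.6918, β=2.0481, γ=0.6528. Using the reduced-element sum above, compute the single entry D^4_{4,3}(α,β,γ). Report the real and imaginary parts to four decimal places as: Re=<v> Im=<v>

Re=-0.0245 Im=0.0039

Split into d^4_{4,3}(β=2.0481) × two z-phases.
c=cos(2.0481/2)=0.519911, s=sin(2.0481/2)=0.854221; N=√[40320·1·5040·1]=14255.272709
k: max(0,(3)−(4))=0 … min(4+(3),4−(4))=0
  k=0: (−1)^1·14255.2727/(5040)·0.5199^7·0.8542^1 = -0.024809
d^4_{4,3}(2.0481) = -0.024809
D = (-0.226394+0.974036i)·(-0.024809)·(-0.377971-0.925817i) = -0.024496+0.003934i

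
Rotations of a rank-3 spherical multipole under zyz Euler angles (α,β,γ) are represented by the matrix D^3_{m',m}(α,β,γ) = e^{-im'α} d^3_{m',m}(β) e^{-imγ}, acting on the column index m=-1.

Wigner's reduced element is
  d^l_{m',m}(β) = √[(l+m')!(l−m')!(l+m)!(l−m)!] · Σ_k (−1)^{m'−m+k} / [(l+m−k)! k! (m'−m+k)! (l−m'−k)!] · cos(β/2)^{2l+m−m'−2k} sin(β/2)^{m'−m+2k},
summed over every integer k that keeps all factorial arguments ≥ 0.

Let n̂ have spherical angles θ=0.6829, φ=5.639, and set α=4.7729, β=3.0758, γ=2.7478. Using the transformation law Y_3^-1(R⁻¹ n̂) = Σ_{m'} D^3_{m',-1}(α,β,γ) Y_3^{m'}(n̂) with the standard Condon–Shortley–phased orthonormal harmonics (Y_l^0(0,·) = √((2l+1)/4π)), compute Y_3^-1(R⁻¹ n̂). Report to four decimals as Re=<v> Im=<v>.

Re=0.3522 Im=0.1551

Need the full column D^3_{m',-1} for m'=−3..3 at α=4.7729, β=3.0758, γ=2.7478.
cos(β/2)=0.032890, sin(β/2)=0.999459
d^3_{-3,-1}: single k=2 term ⇒ +0.000005;  D = -0.000001-0.000004i
d^3_{-2,-1}: k∈[1..2] ⇒ +0.000000 -0.000225 = -0.000225;  D = -0.000216+0.000060i
d^3_{-1,-1}: k∈[0..2] ⇒ +0.000000 -0.000009 +0.006477 = +0.006467;  D = +0.002116+0.006111i
d^3_{0,-1}: k∈[0..2] ⇒ -0.000000 +0.000369 -0.113628 = -0.113259;  D = +0.104590-0.043457i
d^3_{1,-1}: k∈[0..2] ⇒ +0.000007 -0.008636 +0.996758 = +0.988130;  D = -0.433628-0.887901i
d^3_{2,-1}: k∈[0..1] ⇒ -0.000225 +0.103728 = +0.103503;  D = +0.090087-0.050962i
d^3_{3,-1}: single k=0 term ⇒ +0.004181;  D = +0.002275+0.003508i
Y_3^{m'}(θ=0.6829,φ=5.639) and Σ D·Y over m':
  (-0.0000-0.0000i)·(-0.0371+0.0981i)  (-0.0002+0.0001i)·(+0.0880+0.3032i)  (+0.0021+0.0061i)·(+0.3276+0.2460i)  (+0.1046-0.0435i)·(+0.0026+0.0000i)  (-0.4336-0.8879i)·(-0.3276+0.2460i)  (+0.0901-0.0510i)·(+0.0880-0.3032i)  (+0.0023+0.0035i)·(+0.0371+0.0981i)
Y_3^-1(R⁻¹ n̂) = +0.352152+0.155082i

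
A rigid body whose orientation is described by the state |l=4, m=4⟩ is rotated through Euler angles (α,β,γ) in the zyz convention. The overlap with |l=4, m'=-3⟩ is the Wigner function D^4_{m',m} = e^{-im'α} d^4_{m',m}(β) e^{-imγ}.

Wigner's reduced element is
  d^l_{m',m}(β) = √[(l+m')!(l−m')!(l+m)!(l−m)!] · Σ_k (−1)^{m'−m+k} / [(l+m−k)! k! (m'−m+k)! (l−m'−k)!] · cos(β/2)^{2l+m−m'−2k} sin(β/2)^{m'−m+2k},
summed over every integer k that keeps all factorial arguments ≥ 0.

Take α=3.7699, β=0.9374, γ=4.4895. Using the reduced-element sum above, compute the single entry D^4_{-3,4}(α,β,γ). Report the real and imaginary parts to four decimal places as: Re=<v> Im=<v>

D^4_{-3,4}(3.7699,0.9374,4.4895) = e^{-i·-3·3.7699}·d^4_{-3,4}(0.9374)·e^{-i·4·4.4895}. Compute d first:
With c≡cos(β/2)=0.892156 and s≡sin(β/2)=0.451727, N=[1·5040·40320·1]^{1/2}=14255.272709
Admissible k: 7..7 (factorial args all ≥0)
  k=7: (−1)^0·14255.2727/(5040)·0.8922^1·0.4517^7 = +0.009685
d^4_{-3,4}(0.9374) = +0.009685
Phases: e^{-i·(-3)·3.7699}=+0.308985-0.951067i, e^{-i·(4)·4.4895}=+0.628202+0.778050i ⇒ D=+0.009047-0.003458i

Re=0.0090 Im=-0.0035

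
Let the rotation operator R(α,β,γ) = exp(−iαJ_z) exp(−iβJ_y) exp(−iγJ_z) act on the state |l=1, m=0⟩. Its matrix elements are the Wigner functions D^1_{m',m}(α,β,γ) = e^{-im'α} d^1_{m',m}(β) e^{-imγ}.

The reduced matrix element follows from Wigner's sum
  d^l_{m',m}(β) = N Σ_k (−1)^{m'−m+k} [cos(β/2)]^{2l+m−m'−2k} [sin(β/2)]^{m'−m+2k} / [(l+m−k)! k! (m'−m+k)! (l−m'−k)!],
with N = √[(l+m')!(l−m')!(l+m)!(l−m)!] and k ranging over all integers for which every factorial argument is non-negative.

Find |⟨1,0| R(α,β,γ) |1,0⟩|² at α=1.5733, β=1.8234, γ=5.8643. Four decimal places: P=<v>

P=0.0625

D^1_{0,0}(1.5733,1.8234,5.8643) = e^{-i·0·1.5733}·d^1_{0,0}(1.8234)·e^{-i·0·5.8643}. Compute d first:
Half-angle: c=0.612403, s=0.790546. N=√(1·1·1·1)=1.000000
k∈{0,1} keeps every argument non-negative
  k=0: (−1)^0·1.0000/(1)·0.6124^2·0.7905^0 = +0.375037
  k=1: (−1)^1·1.0000/(1)·0.6124^0·0.7905^2 = -0.624963
d^1_{0,0}(1.8234) = +0.375037 -0.624963 = -0.249926
|D^1_{0,0}|² = |d^1_{0,0}(β)|² = (-0.249926)² = 0.062463 (the z-rotation phases have unit modulus)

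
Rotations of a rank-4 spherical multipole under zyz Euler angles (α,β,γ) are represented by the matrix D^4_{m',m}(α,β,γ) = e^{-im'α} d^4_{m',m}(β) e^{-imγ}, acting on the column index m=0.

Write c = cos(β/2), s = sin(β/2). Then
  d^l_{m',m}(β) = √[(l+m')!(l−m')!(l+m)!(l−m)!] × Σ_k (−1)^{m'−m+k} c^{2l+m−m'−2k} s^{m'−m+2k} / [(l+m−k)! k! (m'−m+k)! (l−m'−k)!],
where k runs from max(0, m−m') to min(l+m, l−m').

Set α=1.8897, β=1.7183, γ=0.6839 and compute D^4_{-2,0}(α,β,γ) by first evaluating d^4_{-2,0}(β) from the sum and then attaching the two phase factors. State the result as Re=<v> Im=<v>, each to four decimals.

Re=0.2637 Im=0.1955

D^4_{-2,0}(1.8897,1.7183,0.6839) = e^{-i·-2·1.8897}·d^4_{-2,0}(1.7183)·e^{-i·0·0.6839}. Compute d first:
c=cos(1.7183/2)=0.653081, s=sin(1.7183/2)=0.757288; N=√[2·720·24·24]=910.735966
k∈{2,3,4} keeps every argument non-negative
  k=2: (−1)^0·910.7360/(96)·0.6531^6·0.7573^2 = +0.422131
  k=3: (−1)^1·910.7360/(36)·0.6531^4·0.7573^4 = -1.513571
  k=4: (−1)^2·910.7360/(96)·0.6531^2·0.7573^6 = +0.763170
d^4_{-2,0}(1.7183) = +0.422131 -1.513571 +0.763170 = -0.328270
D = (-0.803403-0.595435i)·(-0.328270)·(+1.000000+0.000000i) = +0.263734+0.195464i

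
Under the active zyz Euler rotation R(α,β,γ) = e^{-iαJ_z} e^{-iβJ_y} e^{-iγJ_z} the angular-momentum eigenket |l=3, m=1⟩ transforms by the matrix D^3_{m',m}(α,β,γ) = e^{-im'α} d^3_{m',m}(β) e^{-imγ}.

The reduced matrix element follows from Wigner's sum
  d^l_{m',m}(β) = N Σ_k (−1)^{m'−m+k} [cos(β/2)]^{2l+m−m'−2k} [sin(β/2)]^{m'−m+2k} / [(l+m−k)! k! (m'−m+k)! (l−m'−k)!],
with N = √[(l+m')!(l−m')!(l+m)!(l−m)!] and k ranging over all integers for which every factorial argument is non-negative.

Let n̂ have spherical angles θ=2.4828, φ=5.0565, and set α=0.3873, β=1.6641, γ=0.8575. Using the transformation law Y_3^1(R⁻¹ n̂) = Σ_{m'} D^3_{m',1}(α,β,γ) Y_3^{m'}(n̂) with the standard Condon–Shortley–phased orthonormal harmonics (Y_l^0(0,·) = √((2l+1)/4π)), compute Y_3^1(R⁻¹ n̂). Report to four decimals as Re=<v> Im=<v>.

Re=0.0173 Im=-0.3187

Need the full column D^3_{m',1} for m'=−3..3 at α=0.3873, β=1.6641, γ=0.8575.
cos(β/2)=0.673362, sin(β/2)=0.739313
d^3_{-3,1}: single k=4 term ⇒ +0.524634;  D = +0.500515+0.157244i
d^3_{-2,1}: k∈[3..4] ⇒ +0.780298 -0.470317 = +0.309981;  D = +0.308916-0.025668i
d^3_{-1,1}: k∈[2..4] ⇒ +0.674220 -1.083679 +0.163294 = -0.246165;  D = -0.219451+0.111529i
d^3_{0,1}: k∈[1..3] ⇒ +0.354536 -1.282161 +0.515207 = -0.412418;  D = -0.269857+0.311874i
d^3_{1,1}: k∈[0..2] ⇒ +0.093216 -0.898960 +0.812759 = +0.007015;  D = +0.002247-0.006646i
d^3_{2,1}: k∈[0..1] ⇒ -0.323646 +0.780298 = +0.456652;  D = -0.027977-0.455794i
d^3_{3,1}: single k=0 term ⇒ +0.435207;  D = -0.188753-0.392145i
Y_3^{m'}(θ=2.4828,φ=5.0565) and Σ D·Y over m':
  (+0.5005+0.1572i)·(-0.0822-0.0491i)  (+0.3089-0.0257i)·(+0.2339-0.1924i)  (-0.2195+0.1115i)·(+0.1419+0.3960i)  (-0.2699+0.3119i)·(-0.0373+0.0000i)  (+0.0022-0.0066i)·(-0.1419+0.3960i)  (-0.0280-0.4558i)·(+0.2339+0.1924i)  (-0.1888-0.3921i)·(+0.0822-0.0491i)
Y_3^1(R⁻¹ n̂) = +0.017342-0.318726i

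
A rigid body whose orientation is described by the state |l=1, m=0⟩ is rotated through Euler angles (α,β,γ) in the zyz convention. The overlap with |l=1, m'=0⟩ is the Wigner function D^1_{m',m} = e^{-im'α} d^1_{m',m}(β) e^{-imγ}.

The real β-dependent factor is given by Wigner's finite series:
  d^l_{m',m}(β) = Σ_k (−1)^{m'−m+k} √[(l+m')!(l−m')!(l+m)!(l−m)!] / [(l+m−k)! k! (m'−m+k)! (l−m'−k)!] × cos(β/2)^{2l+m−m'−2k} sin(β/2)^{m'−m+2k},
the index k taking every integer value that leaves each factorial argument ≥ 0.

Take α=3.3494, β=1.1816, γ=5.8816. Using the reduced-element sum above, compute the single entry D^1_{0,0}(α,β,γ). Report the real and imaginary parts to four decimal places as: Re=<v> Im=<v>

Re=0.3794 Im=0.0000

First d^1_{0,0}(β=1.1816), then the phase factors e^{-i(0)α} and e^{-i(0)γ}:
Half-angle: c=0.830495, s=0.557026. N=√(1·1·1·1)=1.000000
The bounds max(0,m−m')=0 and min(l+m,l−m')=1 give 2 terms
  k=0: (−1)^0·1.0000/(1)·0.8305^2·0.5570^0 = +0.689722
  k=1: (−1)^1·1.0000/(1)·0.8305^0·0.5570^2 = -0.310278
d^1_{0,0}(1.1816) = +0.689722 -0.310278 = +0.379445
Phases: e^{-i·(0)·3.3494}=+1.000000+0.000000i, e^{-i·(0)·5.8816}=+1.000000+0.000000i ⇒ D=+0.379445+0.000000i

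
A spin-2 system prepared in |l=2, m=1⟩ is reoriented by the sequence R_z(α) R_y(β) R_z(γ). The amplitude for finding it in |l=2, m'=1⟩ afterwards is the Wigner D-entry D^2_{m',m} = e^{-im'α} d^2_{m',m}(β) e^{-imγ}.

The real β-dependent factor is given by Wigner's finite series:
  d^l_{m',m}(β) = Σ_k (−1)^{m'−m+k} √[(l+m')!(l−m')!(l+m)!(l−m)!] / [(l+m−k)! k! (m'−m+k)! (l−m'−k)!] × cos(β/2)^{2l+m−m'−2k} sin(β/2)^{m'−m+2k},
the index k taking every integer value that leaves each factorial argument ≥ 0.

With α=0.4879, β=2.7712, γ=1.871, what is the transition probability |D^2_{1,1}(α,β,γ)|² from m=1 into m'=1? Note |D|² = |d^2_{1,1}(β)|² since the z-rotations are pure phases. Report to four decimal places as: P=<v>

D^2_{1,1}(0.4879,2.7712,1.871) = e^{-i·1·0.4879}·d^2_{1,1}(2.7712)·e^{-i·1·1.871}. Compute d first:
c=cos(2.7712/2)=0.184140, s=sin(2.7712/2)=0.982900; N=√[6·1·6·1]=6.000000
k: max(0,(1)−(1))=0 … min(2+(1),2−(1))=1
  k=0: (−1)^0·6.0000/(6)·0.1841^4·0.9829^0 = +0.001150
  k=1: (−1)^1·6.0000/(2)·0.1841^2·0.9829^2 = -0.098273
d^2_{1,1}(2.7712) = +0.001150 -0.098273 = -0.097123
|D^2_{1,1}|² = |d^2_{1,1}(β)|² = (-0.097123)² = 0.009433 (the z-rotation phases have unit modulus)

P=0.0094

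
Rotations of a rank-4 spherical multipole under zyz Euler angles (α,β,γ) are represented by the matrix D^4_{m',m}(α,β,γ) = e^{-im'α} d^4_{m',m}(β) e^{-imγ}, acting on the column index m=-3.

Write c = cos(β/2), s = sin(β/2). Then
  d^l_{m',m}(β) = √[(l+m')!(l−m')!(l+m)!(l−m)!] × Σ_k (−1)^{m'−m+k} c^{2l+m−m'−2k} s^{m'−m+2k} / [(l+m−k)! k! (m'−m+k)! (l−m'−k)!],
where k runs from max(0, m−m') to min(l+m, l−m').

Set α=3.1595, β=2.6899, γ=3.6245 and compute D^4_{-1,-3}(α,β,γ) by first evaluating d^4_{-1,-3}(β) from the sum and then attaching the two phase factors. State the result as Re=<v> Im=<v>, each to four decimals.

Re=-0.0030 Im=-0.0289

First d^4_{-1,-3}(β=2.6899), then the phase factors e^{-i(-1)α} and e^{-i(-3)γ}:
With c≡cos(β/2)=0.223931 and s≡sin(β/2)=0.974605, N=[6·120·1·5040]^{1/2}=1904.940944
The bounds max(0,m−m')=0 and min(l+m,l−m')=1 give 2 terms
  k=0: (−1)^2·1904.9409/(240)·0.2239^6·0.9746^2 = +0.000951
  k=1: (−1)^3·1904.9409/(144)·0.2239^4·0.9746^4 = -0.030012
d^4_{-1,-3}(2.6899) = +0.000951 -0.030012 = -0.029061
D = (-0.999840-0.017906i)·(-0.029061)·(-0.121771-0.992558i) = -0.003022-0.028904i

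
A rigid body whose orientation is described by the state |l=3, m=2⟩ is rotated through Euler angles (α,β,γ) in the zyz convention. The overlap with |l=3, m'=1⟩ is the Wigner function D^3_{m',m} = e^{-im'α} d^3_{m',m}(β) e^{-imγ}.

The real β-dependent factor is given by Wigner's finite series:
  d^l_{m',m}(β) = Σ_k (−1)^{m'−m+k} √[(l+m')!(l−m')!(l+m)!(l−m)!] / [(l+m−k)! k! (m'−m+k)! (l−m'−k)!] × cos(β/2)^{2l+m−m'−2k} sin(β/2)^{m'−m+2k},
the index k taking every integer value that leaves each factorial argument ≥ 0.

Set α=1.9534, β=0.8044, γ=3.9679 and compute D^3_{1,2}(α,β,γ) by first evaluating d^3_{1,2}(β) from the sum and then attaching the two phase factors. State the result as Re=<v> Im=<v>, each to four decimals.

Re=-0.4660 Im=0.2334

Split into d^3_{1,2}(β=0.8044) × two z-phases.
Half-angle: c=0.920202, s=0.391444. N=√(24·2·120·1)=75.894664
k: max(0,(2)−(1))=1 … min(3+(2),3−(1))=2
  k=1: (−1)^0·75.8947/(24)·0.9202^5·0.3914^1 = +0.816743
  k=2: (−1)^1·75.8947/(12)·0.9202^3·0.3914^3 = -0.295589
d^3_{1,2}(0.8044) = +0.816743 -0.295589 = +0.521154
Attach z-rotation phases: D = e^{-i(1)(1.9534)}·(+0.521154)·e^{-i(2)(3.9679)} = -0.465954+0.233428i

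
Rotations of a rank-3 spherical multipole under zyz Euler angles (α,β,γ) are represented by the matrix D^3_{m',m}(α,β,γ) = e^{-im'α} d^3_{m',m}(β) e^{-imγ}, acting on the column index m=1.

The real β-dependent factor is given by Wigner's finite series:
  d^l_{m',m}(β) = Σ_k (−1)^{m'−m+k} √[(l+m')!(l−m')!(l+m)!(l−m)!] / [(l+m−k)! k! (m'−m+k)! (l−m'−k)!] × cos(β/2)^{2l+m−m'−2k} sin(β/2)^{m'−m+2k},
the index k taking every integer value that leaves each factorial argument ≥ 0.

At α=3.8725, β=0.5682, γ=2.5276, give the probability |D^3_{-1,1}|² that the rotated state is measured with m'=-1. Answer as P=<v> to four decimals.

D^3_{-1,1}(3.8725,0.5682,2.5276) = e^{-i·-1·3.8725}·d^3_{-1,1}(0.5682)·e^{-i·1·2.5276}. Compute d first:
Half-angle: c=0.959914, s=0.280294. N=√(2·24·24·2)=48.000000
Admissible k: 2..4 (factorial args all ≥0)
  k=2: (−1)^0·48.0000/(8)·0.9599^4·0.2803^2 = +0.400228
  k=3: (−1)^1·48.0000/(6)·0.9599^2·0.2803^4 = -0.045500
  k=4: (−1)^2·48.0000/(48)·0.9599^0·0.2803^6 = +0.000485
d^3_{-1,1}(0.5682) = +0.400228 -0.045500 +0.000485 = +0.355213
|D^3_{-1,1}|² = |d^3_{-1,1}(β)|² = (+0.355213)² = 0.126177 (the z-rotation phases have unit modulus)

P=0.1262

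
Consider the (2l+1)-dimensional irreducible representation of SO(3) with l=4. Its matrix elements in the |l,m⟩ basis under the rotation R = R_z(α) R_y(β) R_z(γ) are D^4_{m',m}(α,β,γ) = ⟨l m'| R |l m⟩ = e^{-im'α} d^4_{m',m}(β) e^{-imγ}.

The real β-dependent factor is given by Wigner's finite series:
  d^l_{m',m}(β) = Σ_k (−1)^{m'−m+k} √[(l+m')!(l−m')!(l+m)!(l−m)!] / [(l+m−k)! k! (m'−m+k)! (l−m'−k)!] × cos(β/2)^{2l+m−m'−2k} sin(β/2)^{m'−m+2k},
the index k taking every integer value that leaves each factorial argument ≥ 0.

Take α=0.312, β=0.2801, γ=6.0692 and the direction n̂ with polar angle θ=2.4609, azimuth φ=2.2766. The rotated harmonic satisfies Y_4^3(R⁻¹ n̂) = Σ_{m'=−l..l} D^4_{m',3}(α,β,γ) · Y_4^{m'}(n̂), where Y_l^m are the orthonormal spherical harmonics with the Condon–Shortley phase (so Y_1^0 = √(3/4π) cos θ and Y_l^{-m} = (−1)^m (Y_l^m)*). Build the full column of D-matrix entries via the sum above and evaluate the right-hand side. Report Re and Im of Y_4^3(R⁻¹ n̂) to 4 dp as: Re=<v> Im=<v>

Need the full column D^4_{m',3} for m'=−4..4 at α=0.312, β=0.2801, γ=6.0692.
cos(β/2)=0.990209, sin(β/2)=0.139593
d^4_{-4,3}: single k=7 term ⇒ +0.000003;  D = -0.000001+0.000003i
d^4_{-3,3}: k∈[6..7] ⇒ +0.000051 -0.000000 = +0.000051;  D = -0.000000+0.000051i
d^4_{-2,3}: k∈[5..6] ⇒ +0.000578 -0.000004 = +0.000574;  D = +0.000172+0.000547i
d^4_{-1,3}: k∈[4..5] ⇒ +0.004829 -0.000058 = +0.004772;  D = +0.002760+0.003892i
d^4_{0,3}: k∈[3..4] ⇒ +0.030640 -0.000609 = +0.030031;  D = +0.024053+0.017981i
d^4_{1,3}: k∈[2..3] ⇒ +0.145800 -0.004829 = +0.140970;  D = +0.133366+0.045675i
d^4_{2,3}: k∈[1..2] ⇒ +0.487545 -0.029067 = +0.458477;  D = +0.458404+0.008232i
d^4_{3,3}: k∈[0..1] ⇒ +0.924304 -0.128583 = +0.795721;  D = +0.761569-0.230620i
d^4_{4,3}: single k=0 term ⇒ -0.368549;  D = -0.302914+0.209933i
Y_4^{m'}(θ=2.4609,φ=2.2766) and Σ D·Y over m':
  (-0.0000+0.0000i)·(-0.0659-0.0217i)  (-0.0000+0.0001i)·(-0.2071+0.1260i)  (+0.0002+0.0005i)·(-0.0678+0.4222i)  (+0.0028+0.0039i)·(+0.1842+0.2162i)  (+0.0241+0.0180i)·(-0.2488+0.0000i)  (+0.1334+0.0457i)·(-0.1842+0.2162i)  (+0.4584+0.0082i)·(-0.0678-0.4222i)  (+0.7616-0.2306i)·(+0.2071+0.1260i)  (-0.3029+0.2099i)·(-0.0659+0.0217i)
Y_4^3(R⁻¹ n̂) = +0.133603-0.149037i

Re=0.1336 Im=-0.1490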